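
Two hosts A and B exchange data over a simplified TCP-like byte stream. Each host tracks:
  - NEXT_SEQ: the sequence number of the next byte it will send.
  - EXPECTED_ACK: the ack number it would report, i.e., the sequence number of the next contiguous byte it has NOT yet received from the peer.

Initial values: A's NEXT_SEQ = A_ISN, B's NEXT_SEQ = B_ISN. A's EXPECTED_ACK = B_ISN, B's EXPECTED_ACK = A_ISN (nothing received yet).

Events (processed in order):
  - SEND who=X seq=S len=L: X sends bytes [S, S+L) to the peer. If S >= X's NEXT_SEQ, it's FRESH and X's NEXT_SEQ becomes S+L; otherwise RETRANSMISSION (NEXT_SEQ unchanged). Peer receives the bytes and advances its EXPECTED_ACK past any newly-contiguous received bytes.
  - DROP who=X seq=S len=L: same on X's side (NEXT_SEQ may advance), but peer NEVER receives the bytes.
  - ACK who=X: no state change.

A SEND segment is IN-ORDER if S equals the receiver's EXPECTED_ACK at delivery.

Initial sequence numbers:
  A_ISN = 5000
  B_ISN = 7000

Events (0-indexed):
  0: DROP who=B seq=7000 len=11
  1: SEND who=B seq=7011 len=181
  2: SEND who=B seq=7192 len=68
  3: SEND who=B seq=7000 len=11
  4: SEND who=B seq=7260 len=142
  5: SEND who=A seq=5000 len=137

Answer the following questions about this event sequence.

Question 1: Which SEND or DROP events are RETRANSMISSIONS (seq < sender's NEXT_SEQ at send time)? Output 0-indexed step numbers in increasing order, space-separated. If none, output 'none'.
Step 0: DROP seq=7000 -> fresh
Step 1: SEND seq=7011 -> fresh
Step 2: SEND seq=7192 -> fresh
Step 3: SEND seq=7000 -> retransmit
Step 4: SEND seq=7260 -> fresh
Step 5: SEND seq=5000 -> fresh

Answer: 3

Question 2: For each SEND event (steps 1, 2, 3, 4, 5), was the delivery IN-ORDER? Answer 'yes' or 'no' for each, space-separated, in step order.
Answer: no no yes yes yes

Derivation:
Step 1: SEND seq=7011 -> out-of-order
Step 2: SEND seq=7192 -> out-of-order
Step 3: SEND seq=7000 -> in-order
Step 4: SEND seq=7260 -> in-order
Step 5: SEND seq=5000 -> in-order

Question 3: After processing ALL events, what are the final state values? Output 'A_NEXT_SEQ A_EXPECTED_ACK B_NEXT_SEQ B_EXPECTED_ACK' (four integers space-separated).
Answer: 5137 7402 7402 5137

Derivation:
After event 0: A_seq=5000 A_ack=7000 B_seq=7011 B_ack=5000
After event 1: A_seq=5000 A_ack=7000 B_seq=7192 B_ack=5000
After event 2: A_seq=5000 A_ack=7000 B_seq=7260 B_ack=5000
After event 3: A_seq=5000 A_ack=7260 B_seq=7260 B_ack=5000
After event 4: A_seq=5000 A_ack=7402 B_seq=7402 B_ack=5000
After event 5: A_seq=5137 A_ack=7402 B_seq=7402 B_ack=5137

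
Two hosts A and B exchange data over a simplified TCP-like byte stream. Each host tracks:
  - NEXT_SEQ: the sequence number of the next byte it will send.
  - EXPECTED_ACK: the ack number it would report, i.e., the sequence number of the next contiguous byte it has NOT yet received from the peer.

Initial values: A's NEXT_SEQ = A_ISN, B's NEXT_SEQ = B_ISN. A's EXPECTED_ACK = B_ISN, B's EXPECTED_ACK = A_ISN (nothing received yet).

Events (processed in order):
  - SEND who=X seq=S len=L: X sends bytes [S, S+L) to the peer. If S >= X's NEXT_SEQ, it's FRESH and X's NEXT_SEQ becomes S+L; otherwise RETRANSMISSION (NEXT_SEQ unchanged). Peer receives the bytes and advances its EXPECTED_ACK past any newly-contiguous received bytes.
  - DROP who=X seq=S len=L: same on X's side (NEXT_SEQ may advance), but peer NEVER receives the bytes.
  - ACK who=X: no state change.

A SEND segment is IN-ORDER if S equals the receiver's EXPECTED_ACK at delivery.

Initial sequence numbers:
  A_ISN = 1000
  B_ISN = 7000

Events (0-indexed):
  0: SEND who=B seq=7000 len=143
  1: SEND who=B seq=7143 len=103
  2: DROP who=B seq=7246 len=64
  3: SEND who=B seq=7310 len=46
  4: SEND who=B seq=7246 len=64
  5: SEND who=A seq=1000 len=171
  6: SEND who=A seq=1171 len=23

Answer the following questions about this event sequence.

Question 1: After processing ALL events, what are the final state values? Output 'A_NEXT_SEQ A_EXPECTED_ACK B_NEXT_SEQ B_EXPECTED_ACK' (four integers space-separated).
After event 0: A_seq=1000 A_ack=7143 B_seq=7143 B_ack=1000
After event 1: A_seq=1000 A_ack=7246 B_seq=7246 B_ack=1000
After event 2: A_seq=1000 A_ack=7246 B_seq=7310 B_ack=1000
After event 3: A_seq=1000 A_ack=7246 B_seq=7356 B_ack=1000
After event 4: A_seq=1000 A_ack=7356 B_seq=7356 B_ack=1000
After event 5: A_seq=1171 A_ack=7356 B_seq=7356 B_ack=1171
After event 6: A_seq=1194 A_ack=7356 B_seq=7356 B_ack=1194

Answer: 1194 7356 7356 1194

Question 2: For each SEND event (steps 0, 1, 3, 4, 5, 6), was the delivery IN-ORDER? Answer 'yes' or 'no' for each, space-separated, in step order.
Step 0: SEND seq=7000 -> in-order
Step 1: SEND seq=7143 -> in-order
Step 3: SEND seq=7310 -> out-of-order
Step 4: SEND seq=7246 -> in-order
Step 5: SEND seq=1000 -> in-order
Step 6: SEND seq=1171 -> in-order

Answer: yes yes no yes yes yes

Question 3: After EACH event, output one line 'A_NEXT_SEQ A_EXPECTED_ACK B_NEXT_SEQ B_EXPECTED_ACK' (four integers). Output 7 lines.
1000 7143 7143 1000
1000 7246 7246 1000
1000 7246 7310 1000
1000 7246 7356 1000
1000 7356 7356 1000
1171 7356 7356 1171
1194 7356 7356 1194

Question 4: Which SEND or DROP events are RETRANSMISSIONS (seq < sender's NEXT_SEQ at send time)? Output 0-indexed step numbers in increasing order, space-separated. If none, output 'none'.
Step 0: SEND seq=7000 -> fresh
Step 1: SEND seq=7143 -> fresh
Step 2: DROP seq=7246 -> fresh
Step 3: SEND seq=7310 -> fresh
Step 4: SEND seq=7246 -> retransmit
Step 5: SEND seq=1000 -> fresh
Step 6: SEND seq=1171 -> fresh

Answer: 4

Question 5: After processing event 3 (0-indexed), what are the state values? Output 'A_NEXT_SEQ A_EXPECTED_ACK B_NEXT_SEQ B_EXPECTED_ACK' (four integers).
After event 0: A_seq=1000 A_ack=7143 B_seq=7143 B_ack=1000
After event 1: A_seq=1000 A_ack=7246 B_seq=7246 B_ack=1000
After event 2: A_seq=1000 A_ack=7246 B_seq=7310 B_ack=1000
After event 3: A_seq=1000 A_ack=7246 B_seq=7356 B_ack=1000

1000 7246 7356 1000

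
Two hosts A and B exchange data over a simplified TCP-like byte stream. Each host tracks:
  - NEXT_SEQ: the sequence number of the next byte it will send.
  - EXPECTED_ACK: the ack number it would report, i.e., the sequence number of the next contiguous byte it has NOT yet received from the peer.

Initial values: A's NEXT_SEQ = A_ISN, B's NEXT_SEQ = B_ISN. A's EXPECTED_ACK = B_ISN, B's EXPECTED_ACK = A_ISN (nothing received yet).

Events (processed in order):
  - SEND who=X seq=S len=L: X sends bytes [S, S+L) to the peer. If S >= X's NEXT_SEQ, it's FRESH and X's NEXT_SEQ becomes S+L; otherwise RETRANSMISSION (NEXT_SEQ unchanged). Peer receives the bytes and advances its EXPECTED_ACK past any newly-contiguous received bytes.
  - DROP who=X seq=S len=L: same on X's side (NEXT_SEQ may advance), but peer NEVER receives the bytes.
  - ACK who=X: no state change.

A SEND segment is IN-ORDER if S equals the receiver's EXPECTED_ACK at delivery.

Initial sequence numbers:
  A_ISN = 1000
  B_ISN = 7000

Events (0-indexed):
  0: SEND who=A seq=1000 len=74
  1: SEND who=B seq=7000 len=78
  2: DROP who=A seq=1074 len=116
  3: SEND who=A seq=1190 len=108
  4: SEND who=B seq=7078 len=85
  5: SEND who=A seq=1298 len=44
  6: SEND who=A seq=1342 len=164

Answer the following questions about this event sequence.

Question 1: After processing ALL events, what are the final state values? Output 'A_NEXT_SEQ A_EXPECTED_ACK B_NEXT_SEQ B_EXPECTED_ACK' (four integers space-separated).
Answer: 1506 7163 7163 1074

Derivation:
After event 0: A_seq=1074 A_ack=7000 B_seq=7000 B_ack=1074
After event 1: A_seq=1074 A_ack=7078 B_seq=7078 B_ack=1074
After event 2: A_seq=1190 A_ack=7078 B_seq=7078 B_ack=1074
After event 3: A_seq=1298 A_ack=7078 B_seq=7078 B_ack=1074
After event 4: A_seq=1298 A_ack=7163 B_seq=7163 B_ack=1074
After event 5: A_seq=1342 A_ack=7163 B_seq=7163 B_ack=1074
After event 6: A_seq=1506 A_ack=7163 B_seq=7163 B_ack=1074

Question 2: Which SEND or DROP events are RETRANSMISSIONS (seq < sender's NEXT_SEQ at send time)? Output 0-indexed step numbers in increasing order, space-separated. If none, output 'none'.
Answer: none

Derivation:
Step 0: SEND seq=1000 -> fresh
Step 1: SEND seq=7000 -> fresh
Step 2: DROP seq=1074 -> fresh
Step 3: SEND seq=1190 -> fresh
Step 4: SEND seq=7078 -> fresh
Step 5: SEND seq=1298 -> fresh
Step 6: SEND seq=1342 -> fresh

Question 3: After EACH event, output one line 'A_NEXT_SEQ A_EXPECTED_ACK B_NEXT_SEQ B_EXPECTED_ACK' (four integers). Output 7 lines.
1074 7000 7000 1074
1074 7078 7078 1074
1190 7078 7078 1074
1298 7078 7078 1074
1298 7163 7163 1074
1342 7163 7163 1074
1506 7163 7163 1074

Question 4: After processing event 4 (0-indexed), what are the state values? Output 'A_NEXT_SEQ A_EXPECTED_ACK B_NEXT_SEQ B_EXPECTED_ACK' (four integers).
After event 0: A_seq=1074 A_ack=7000 B_seq=7000 B_ack=1074
After event 1: A_seq=1074 A_ack=7078 B_seq=7078 B_ack=1074
After event 2: A_seq=1190 A_ack=7078 B_seq=7078 B_ack=1074
After event 3: A_seq=1298 A_ack=7078 B_seq=7078 B_ack=1074
After event 4: A_seq=1298 A_ack=7163 B_seq=7163 B_ack=1074

1298 7163 7163 1074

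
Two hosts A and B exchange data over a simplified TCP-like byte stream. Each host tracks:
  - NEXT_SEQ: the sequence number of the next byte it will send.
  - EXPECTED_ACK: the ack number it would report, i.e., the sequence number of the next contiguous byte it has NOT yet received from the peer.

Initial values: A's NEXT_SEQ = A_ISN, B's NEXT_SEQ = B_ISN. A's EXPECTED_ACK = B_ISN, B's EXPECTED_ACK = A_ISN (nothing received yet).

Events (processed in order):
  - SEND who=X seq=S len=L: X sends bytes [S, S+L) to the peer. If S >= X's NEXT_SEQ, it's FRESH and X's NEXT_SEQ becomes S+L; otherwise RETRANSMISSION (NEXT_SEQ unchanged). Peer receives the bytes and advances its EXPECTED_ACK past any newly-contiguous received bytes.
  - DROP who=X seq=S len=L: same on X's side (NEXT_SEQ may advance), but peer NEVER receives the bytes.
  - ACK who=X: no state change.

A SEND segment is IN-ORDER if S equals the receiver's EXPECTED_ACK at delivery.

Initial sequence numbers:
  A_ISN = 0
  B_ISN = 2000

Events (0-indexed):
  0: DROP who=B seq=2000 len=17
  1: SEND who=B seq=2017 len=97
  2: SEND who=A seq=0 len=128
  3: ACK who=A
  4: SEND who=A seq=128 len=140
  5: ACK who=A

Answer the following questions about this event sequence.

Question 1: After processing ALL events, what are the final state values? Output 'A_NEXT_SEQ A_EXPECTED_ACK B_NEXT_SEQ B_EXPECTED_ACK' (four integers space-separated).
Answer: 268 2000 2114 268

Derivation:
After event 0: A_seq=0 A_ack=2000 B_seq=2017 B_ack=0
After event 1: A_seq=0 A_ack=2000 B_seq=2114 B_ack=0
After event 2: A_seq=128 A_ack=2000 B_seq=2114 B_ack=128
After event 3: A_seq=128 A_ack=2000 B_seq=2114 B_ack=128
After event 4: A_seq=268 A_ack=2000 B_seq=2114 B_ack=268
After event 5: A_seq=268 A_ack=2000 B_seq=2114 B_ack=268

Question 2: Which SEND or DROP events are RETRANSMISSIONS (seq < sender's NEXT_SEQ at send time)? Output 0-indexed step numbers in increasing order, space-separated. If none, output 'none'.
Answer: none

Derivation:
Step 0: DROP seq=2000 -> fresh
Step 1: SEND seq=2017 -> fresh
Step 2: SEND seq=0 -> fresh
Step 4: SEND seq=128 -> fresh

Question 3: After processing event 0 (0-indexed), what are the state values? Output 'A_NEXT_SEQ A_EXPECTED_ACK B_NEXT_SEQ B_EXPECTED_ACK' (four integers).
After event 0: A_seq=0 A_ack=2000 B_seq=2017 B_ack=0

0 2000 2017 0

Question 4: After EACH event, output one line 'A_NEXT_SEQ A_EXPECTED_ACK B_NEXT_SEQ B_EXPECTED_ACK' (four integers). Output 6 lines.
0 2000 2017 0
0 2000 2114 0
128 2000 2114 128
128 2000 2114 128
268 2000 2114 268
268 2000 2114 268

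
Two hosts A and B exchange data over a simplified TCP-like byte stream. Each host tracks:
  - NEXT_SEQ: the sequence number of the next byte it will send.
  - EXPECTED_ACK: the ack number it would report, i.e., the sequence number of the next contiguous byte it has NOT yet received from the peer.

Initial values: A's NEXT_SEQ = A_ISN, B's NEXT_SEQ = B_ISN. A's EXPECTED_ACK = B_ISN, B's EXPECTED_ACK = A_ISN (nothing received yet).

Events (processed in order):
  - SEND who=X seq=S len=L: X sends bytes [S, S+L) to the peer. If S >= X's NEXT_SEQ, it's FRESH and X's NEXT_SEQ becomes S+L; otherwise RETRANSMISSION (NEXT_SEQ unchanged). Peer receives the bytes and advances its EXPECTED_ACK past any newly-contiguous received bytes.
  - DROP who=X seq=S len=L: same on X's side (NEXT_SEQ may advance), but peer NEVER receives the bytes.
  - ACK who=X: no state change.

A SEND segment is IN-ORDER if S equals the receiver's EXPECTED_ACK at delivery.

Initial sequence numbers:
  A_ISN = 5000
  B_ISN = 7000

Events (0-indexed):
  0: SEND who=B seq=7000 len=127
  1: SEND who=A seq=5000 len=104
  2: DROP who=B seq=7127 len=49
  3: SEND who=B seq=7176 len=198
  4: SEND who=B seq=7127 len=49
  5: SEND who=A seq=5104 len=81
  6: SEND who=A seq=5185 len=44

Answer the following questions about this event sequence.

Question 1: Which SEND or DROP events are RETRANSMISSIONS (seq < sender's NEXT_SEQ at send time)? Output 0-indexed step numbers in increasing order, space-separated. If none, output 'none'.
Step 0: SEND seq=7000 -> fresh
Step 1: SEND seq=5000 -> fresh
Step 2: DROP seq=7127 -> fresh
Step 3: SEND seq=7176 -> fresh
Step 4: SEND seq=7127 -> retransmit
Step 5: SEND seq=5104 -> fresh
Step 6: SEND seq=5185 -> fresh

Answer: 4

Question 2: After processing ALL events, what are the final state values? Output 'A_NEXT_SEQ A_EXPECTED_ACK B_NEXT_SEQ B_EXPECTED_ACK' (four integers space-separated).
Answer: 5229 7374 7374 5229

Derivation:
After event 0: A_seq=5000 A_ack=7127 B_seq=7127 B_ack=5000
After event 1: A_seq=5104 A_ack=7127 B_seq=7127 B_ack=5104
After event 2: A_seq=5104 A_ack=7127 B_seq=7176 B_ack=5104
After event 3: A_seq=5104 A_ack=7127 B_seq=7374 B_ack=5104
After event 4: A_seq=5104 A_ack=7374 B_seq=7374 B_ack=5104
After event 5: A_seq=5185 A_ack=7374 B_seq=7374 B_ack=5185
After event 6: A_seq=5229 A_ack=7374 B_seq=7374 B_ack=5229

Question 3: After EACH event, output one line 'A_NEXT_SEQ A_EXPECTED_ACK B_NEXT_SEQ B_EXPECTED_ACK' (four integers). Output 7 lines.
5000 7127 7127 5000
5104 7127 7127 5104
5104 7127 7176 5104
5104 7127 7374 5104
5104 7374 7374 5104
5185 7374 7374 5185
5229 7374 7374 5229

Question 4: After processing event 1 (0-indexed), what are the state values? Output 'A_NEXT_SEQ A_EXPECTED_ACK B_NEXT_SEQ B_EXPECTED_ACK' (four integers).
After event 0: A_seq=5000 A_ack=7127 B_seq=7127 B_ack=5000
After event 1: A_seq=5104 A_ack=7127 B_seq=7127 B_ack=5104

5104 7127 7127 5104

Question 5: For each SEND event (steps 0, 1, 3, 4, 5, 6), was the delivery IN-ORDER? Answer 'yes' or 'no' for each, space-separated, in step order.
Answer: yes yes no yes yes yes

Derivation:
Step 0: SEND seq=7000 -> in-order
Step 1: SEND seq=5000 -> in-order
Step 3: SEND seq=7176 -> out-of-order
Step 4: SEND seq=7127 -> in-order
Step 5: SEND seq=5104 -> in-order
Step 6: SEND seq=5185 -> in-order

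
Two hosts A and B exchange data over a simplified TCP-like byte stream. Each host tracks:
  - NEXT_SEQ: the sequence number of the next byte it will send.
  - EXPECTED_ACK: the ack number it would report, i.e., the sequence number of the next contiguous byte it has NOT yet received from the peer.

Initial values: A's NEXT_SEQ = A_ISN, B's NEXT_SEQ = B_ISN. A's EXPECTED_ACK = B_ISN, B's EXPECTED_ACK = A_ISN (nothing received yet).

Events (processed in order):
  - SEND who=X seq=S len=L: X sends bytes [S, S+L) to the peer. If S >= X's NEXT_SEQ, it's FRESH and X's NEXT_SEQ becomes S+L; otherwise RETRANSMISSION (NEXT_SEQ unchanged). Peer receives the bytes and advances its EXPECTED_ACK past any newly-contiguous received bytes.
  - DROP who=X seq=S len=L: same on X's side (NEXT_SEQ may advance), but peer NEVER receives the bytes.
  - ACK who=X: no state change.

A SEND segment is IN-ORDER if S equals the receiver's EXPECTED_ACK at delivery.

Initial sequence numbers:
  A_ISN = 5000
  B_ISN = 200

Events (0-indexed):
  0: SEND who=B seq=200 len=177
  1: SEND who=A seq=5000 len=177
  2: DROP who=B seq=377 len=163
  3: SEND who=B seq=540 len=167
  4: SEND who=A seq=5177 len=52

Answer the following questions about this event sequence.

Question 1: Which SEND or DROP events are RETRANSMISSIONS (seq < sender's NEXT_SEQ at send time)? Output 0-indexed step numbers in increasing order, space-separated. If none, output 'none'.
Step 0: SEND seq=200 -> fresh
Step 1: SEND seq=5000 -> fresh
Step 2: DROP seq=377 -> fresh
Step 3: SEND seq=540 -> fresh
Step 4: SEND seq=5177 -> fresh

Answer: none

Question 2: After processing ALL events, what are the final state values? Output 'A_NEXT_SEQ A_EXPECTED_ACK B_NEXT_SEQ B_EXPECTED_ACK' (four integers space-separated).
Answer: 5229 377 707 5229

Derivation:
After event 0: A_seq=5000 A_ack=377 B_seq=377 B_ack=5000
After event 1: A_seq=5177 A_ack=377 B_seq=377 B_ack=5177
After event 2: A_seq=5177 A_ack=377 B_seq=540 B_ack=5177
After event 3: A_seq=5177 A_ack=377 B_seq=707 B_ack=5177
After event 4: A_seq=5229 A_ack=377 B_seq=707 B_ack=5229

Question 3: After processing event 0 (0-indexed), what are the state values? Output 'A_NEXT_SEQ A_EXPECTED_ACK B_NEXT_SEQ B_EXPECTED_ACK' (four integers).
After event 0: A_seq=5000 A_ack=377 B_seq=377 B_ack=5000

5000 377 377 5000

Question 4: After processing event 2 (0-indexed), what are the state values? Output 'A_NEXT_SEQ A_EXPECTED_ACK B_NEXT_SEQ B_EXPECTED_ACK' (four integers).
After event 0: A_seq=5000 A_ack=377 B_seq=377 B_ack=5000
After event 1: A_seq=5177 A_ack=377 B_seq=377 B_ack=5177
After event 2: A_seq=5177 A_ack=377 B_seq=540 B_ack=5177

5177 377 540 5177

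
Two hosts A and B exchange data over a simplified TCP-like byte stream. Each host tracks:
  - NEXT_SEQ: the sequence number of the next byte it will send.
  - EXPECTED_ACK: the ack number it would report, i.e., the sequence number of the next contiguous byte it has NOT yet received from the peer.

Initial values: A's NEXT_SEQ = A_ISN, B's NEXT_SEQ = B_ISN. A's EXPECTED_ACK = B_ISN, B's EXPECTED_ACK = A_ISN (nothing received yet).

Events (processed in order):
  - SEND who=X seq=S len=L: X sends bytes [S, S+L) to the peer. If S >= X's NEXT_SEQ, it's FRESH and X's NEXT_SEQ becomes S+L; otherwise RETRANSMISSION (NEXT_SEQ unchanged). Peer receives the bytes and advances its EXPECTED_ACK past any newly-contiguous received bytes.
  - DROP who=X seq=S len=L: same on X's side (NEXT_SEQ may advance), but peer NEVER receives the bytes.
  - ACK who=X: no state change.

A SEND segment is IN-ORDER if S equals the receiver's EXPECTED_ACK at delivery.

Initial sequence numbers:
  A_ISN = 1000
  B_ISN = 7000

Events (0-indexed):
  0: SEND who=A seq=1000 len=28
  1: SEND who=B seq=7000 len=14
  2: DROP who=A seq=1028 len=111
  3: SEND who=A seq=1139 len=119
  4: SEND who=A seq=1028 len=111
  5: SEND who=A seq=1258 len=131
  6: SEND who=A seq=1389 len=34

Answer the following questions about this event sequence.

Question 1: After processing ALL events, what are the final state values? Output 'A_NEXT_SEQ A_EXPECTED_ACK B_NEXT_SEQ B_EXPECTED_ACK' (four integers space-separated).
After event 0: A_seq=1028 A_ack=7000 B_seq=7000 B_ack=1028
After event 1: A_seq=1028 A_ack=7014 B_seq=7014 B_ack=1028
After event 2: A_seq=1139 A_ack=7014 B_seq=7014 B_ack=1028
After event 3: A_seq=1258 A_ack=7014 B_seq=7014 B_ack=1028
After event 4: A_seq=1258 A_ack=7014 B_seq=7014 B_ack=1258
After event 5: A_seq=1389 A_ack=7014 B_seq=7014 B_ack=1389
After event 6: A_seq=1423 A_ack=7014 B_seq=7014 B_ack=1423

Answer: 1423 7014 7014 1423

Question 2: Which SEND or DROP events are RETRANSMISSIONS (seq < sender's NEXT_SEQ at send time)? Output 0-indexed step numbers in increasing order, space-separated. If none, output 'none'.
Step 0: SEND seq=1000 -> fresh
Step 1: SEND seq=7000 -> fresh
Step 2: DROP seq=1028 -> fresh
Step 3: SEND seq=1139 -> fresh
Step 4: SEND seq=1028 -> retransmit
Step 5: SEND seq=1258 -> fresh
Step 6: SEND seq=1389 -> fresh

Answer: 4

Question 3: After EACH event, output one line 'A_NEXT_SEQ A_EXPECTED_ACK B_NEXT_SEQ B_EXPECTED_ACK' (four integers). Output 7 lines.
1028 7000 7000 1028
1028 7014 7014 1028
1139 7014 7014 1028
1258 7014 7014 1028
1258 7014 7014 1258
1389 7014 7014 1389
1423 7014 7014 1423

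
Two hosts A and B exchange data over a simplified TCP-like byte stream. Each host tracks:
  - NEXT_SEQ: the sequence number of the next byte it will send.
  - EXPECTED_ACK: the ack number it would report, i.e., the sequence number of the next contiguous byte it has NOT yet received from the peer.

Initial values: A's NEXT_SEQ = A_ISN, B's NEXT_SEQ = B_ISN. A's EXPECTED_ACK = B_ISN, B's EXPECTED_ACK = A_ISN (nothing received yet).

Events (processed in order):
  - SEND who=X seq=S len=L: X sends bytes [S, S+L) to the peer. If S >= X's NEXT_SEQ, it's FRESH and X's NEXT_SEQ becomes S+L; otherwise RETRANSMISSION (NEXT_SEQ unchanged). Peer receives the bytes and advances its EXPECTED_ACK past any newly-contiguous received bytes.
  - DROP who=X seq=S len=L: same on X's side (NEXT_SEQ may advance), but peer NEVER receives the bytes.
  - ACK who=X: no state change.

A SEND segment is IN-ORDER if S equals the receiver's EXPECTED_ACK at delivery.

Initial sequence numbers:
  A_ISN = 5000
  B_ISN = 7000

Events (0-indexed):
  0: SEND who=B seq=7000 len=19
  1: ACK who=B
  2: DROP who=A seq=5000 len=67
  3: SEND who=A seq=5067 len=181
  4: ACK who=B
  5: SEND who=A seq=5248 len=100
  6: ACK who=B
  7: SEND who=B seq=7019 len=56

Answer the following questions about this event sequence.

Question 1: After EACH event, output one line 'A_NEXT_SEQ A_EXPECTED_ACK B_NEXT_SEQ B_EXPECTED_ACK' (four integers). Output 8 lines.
5000 7019 7019 5000
5000 7019 7019 5000
5067 7019 7019 5000
5248 7019 7019 5000
5248 7019 7019 5000
5348 7019 7019 5000
5348 7019 7019 5000
5348 7075 7075 5000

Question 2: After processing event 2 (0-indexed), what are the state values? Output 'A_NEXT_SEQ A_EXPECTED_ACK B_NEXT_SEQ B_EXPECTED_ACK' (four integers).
After event 0: A_seq=5000 A_ack=7019 B_seq=7019 B_ack=5000
After event 1: A_seq=5000 A_ack=7019 B_seq=7019 B_ack=5000
After event 2: A_seq=5067 A_ack=7019 B_seq=7019 B_ack=5000

5067 7019 7019 5000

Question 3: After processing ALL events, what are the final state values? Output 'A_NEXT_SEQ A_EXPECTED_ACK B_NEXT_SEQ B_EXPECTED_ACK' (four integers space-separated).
Answer: 5348 7075 7075 5000

Derivation:
After event 0: A_seq=5000 A_ack=7019 B_seq=7019 B_ack=5000
After event 1: A_seq=5000 A_ack=7019 B_seq=7019 B_ack=5000
After event 2: A_seq=5067 A_ack=7019 B_seq=7019 B_ack=5000
After event 3: A_seq=5248 A_ack=7019 B_seq=7019 B_ack=5000
After event 4: A_seq=5248 A_ack=7019 B_seq=7019 B_ack=5000
After event 5: A_seq=5348 A_ack=7019 B_seq=7019 B_ack=5000
After event 6: A_seq=5348 A_ack=7019 B_seq=7019 B_ack=5000
After event 7: A_seq=5348 A_ack=7075 B_seq=7075 B_ack=5000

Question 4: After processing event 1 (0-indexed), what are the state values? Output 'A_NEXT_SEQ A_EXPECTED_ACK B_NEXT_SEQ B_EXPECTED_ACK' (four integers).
After event 0: A_seq=5000 A_ack=7019 B_seq=7019 B_ack=5000
After event 1: A_seq=5000 A_ack=7019 B_seq=7019 B_ack=5000

5000 7019 7019 5000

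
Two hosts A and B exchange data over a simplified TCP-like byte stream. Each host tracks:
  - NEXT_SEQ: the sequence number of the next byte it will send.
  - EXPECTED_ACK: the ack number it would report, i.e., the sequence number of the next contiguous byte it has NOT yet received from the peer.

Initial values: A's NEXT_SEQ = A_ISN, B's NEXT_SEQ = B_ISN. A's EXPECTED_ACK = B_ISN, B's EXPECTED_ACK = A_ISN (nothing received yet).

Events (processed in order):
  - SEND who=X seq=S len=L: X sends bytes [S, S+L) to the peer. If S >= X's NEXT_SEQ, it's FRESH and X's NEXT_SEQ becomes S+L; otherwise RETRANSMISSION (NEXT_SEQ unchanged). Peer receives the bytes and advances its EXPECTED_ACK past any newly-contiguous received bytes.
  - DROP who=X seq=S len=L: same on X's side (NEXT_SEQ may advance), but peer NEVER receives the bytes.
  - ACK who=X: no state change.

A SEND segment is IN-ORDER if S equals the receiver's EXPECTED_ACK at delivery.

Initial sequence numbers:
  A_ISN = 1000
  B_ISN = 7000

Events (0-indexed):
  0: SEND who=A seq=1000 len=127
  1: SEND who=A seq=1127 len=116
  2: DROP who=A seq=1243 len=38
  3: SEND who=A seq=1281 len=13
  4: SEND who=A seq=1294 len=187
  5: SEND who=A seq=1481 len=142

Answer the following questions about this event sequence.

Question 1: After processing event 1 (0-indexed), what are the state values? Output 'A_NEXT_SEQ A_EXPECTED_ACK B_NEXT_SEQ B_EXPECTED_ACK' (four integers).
After event 0: A_seq=1127 A_ack=7000 B_seq=7000 B_ack=1127
After event 1: A_seq=1243 A_ack=7000 B_seq=7000 B_ack=1243

1243 7000 7000 1243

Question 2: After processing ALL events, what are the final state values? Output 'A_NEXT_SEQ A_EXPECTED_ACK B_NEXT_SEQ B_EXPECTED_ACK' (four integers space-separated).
After event 0: A_seq=1127 A_ack=7000 B_seq=7000 B_ack=1127
After event 1: A_seq=1243 A_ack=7000 B_seq=7000 B_ack=1243
After event 2: A_seq=1281 A_ack=7000 B_seq=7000 B_ack=1243
After event 3: A_seq=1294 A_ack=7000 B_seq=7000 B_ack=1243
After event 4: A_seq=1481 A_ack=7000 B_seq=7000 B_ack=1243
After event 5: A_seq=1623 A_ack=7000 B_seq=7000 B_ack=1243

Answer: 1623 7000 7000 1243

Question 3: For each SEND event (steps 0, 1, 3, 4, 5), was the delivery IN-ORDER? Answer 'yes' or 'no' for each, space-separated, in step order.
Step 0: SEND seq=1000 -> in-order
Step 1: SEND seq=1127 -> in-order
Step 3: SEND seq=1281 -> out-of-order
Step 4: SEND seq=1294 -> out-of-order
Step 5: SEND seq=1481 -> out-of-order

Answer: yes yes no no no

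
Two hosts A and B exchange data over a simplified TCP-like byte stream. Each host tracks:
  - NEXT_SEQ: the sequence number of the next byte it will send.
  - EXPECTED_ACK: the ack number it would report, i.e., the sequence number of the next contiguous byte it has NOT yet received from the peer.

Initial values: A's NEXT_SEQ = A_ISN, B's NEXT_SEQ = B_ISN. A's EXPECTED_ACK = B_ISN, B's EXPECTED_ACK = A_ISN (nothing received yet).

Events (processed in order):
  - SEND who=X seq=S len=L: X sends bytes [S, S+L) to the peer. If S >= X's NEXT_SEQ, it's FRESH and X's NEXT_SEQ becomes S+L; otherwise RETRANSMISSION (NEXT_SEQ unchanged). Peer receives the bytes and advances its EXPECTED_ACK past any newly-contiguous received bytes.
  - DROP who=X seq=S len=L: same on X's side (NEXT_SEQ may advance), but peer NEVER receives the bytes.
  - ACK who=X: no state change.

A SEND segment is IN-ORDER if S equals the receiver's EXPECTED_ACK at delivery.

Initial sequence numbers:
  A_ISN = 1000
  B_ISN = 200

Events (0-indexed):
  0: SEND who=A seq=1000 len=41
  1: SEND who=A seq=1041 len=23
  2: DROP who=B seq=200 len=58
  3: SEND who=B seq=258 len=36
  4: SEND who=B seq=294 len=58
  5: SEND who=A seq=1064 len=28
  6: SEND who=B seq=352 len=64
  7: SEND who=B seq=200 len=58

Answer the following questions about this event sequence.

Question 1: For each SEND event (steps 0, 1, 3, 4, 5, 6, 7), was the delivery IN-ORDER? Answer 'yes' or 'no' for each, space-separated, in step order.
Step 0: SEND seq=1000 -> in-order
Step 1: SEND seq=1041 -> in-order
Step 3: SEND seq=258 -> out-of-order
Step 4: SEND seq=294 -> out-of-order
Step 5: SEND seq=1064 -> in-order
Step 6: SEND seq=352 -> out-of-order
Step 7: SEND seq=200 -> in-order

Answer: yes yes no no yes no yes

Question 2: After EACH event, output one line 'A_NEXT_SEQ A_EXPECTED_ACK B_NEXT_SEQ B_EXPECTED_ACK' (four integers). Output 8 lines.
1041 200 200 1041
1064 200 200 1064
1064 200 258 1064
1064 200 294 1064
1064 200 352 1064
1092 200 352 1092
1092 200 416 1092
1092 416 416 1092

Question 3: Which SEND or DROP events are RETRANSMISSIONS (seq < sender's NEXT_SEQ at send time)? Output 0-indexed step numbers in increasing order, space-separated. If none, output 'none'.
Step 0: SEND seq=1000 -> fresh
Step 1: SEND seq=1041 -> fresh
Step 2: DROP seq=200 -> fresh
Step 3: SEND seq=258 -> fresh
Step 4: SEND seq=294 -> fresh
Step 5: SEND seq=1064 -> fresh
Step 6: SEND seq=352 -> fresh
Step 7: SEND seq=200 -> retransmit

Answer: 7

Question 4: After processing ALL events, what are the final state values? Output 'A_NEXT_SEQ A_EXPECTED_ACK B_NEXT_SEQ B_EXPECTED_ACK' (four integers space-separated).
Answer: 1092 416 416 1092

Derivation:
After event 0: A_seq=1041 A_ack=200 B_seq=200 B_ack=1041
After event 1: A_seq=1064 A_ack=200 B_seq=200 B_ack=1064
After event 2: A_seq=1064 A_ack=200 B_seq=258 B_ack=1064
After event 3: A_seq=1064 A_ack=200 B_seq=294 B_ack=1064
After event 4: A_seq=1064 A_ack=200 B_seq=352 B_ack=1064
After event 5: A_seq=1092 A_ack=200 B_seq=352 B_ack=1092
After event 6: A_seq=1092 A_ack=200 B_seq=416 B_ack=1092
After event 7: A_seq=1092 A_ack=416 B_seq=416 B_ack=1092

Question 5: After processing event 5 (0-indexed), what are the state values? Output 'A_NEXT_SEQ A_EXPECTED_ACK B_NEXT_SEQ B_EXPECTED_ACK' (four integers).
After event 0: A_seq=1041 A_ack=200 B_seq=200 B_ack=1041
After event 1: A_seq=1064 A_ack=200 B_seq=200 B_ack=1064
After event 2: A_seq=1064 A_ack=200 B_seq=258 B_ack=1064
After event 3: A_seq=1064 A_ack=200 B_seq=294 B_ack=1064
After event 4: A_seq=1064 A_ack=200 B_seq=352 B_ack=1064
After event 5: A_seq=1092 A_ack=200 B_seq=352 B_ack=1092

1092 200 352 1092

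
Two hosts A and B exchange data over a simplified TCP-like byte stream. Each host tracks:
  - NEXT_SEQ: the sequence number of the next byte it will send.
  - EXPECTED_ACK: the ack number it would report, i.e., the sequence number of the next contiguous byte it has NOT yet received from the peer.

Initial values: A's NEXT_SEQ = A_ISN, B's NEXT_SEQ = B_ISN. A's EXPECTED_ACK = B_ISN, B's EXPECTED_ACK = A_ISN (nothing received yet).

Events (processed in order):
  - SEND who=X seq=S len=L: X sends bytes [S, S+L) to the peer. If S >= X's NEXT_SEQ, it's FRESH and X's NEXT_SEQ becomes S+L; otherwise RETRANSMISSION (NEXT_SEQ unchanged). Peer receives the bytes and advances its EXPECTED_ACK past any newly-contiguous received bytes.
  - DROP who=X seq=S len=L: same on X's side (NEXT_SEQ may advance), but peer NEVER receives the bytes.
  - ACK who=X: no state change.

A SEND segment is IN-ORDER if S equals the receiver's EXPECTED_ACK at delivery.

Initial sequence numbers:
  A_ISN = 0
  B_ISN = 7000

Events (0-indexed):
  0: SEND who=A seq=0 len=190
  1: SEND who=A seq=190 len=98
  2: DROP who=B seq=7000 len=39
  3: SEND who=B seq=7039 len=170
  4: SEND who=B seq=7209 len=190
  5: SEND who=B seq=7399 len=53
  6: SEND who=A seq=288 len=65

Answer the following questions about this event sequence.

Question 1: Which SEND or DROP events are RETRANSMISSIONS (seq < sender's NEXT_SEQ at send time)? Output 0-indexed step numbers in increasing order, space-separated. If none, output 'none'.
Step 0: SEND seq=0 -> fresh
Step 1: SEND seq=190 -> fresh
Step 2: DROP seq=7000 -> fresh
Step 3: SEND seq=7039 -> fresh
Step 4: SEND seq=7209 -> fresh
Step 5: SEND seq=7399 -> fresh
Step 6: SEND seq=288 -> fresh

Answer: none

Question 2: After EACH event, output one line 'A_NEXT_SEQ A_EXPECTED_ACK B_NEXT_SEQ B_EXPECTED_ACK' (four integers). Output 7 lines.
190 7000 7000 190
288 7000 7000 288
288 7000 7039 288
288 7000 7209 288
288 7000 7399 288
288 7000 7452 288
353 7000 7452 353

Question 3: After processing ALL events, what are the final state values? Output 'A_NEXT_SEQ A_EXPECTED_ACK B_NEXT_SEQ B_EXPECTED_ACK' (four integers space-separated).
Answer: 353 7000 7452 353

Derivation:
After event 0: A_seq=190 A_ack=7000 B_seq=7000 B_ack=190
After event 1: A_seq=288 A_ack=7000 B_seq=7000 B_ack=288
After event 2: A_seq=288 A_ack=7000 B_seq=7039 B_ack=288
After event 3: A_seq=288 A_ack=7000 B_seq=7209 B_ack=288
After event 4: A_seq=288 A_ack=7000 B_seq=7399 B_ack=288
After event 5: A_seq=288 A_ack=7000 B_seq=7452 B_ack=288
After event 6: A_seq=353 A_ack=7000 B_seq=7452 B_ack=353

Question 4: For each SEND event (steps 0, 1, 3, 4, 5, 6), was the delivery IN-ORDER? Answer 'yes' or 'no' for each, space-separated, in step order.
Answer: yes yes no no no yes

Derivation:
Step 0: SEND seq=0 -> in-order
Step 1: SEND seq=190 -> in-order
Step 3: SEND seq=7039 -> out-of-order
Step 4: SEND seq=7209 -> out-of-order
Step 5: SEND seq=7399 -> out-of-order
Step 6: SEND seq=288 -> in-order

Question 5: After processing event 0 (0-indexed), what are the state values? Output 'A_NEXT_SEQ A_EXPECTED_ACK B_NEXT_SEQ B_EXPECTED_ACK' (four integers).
After event 0: A_seq=190 A_ack=7000 B_seq=7000 B_ack=190

190 7000 7000 190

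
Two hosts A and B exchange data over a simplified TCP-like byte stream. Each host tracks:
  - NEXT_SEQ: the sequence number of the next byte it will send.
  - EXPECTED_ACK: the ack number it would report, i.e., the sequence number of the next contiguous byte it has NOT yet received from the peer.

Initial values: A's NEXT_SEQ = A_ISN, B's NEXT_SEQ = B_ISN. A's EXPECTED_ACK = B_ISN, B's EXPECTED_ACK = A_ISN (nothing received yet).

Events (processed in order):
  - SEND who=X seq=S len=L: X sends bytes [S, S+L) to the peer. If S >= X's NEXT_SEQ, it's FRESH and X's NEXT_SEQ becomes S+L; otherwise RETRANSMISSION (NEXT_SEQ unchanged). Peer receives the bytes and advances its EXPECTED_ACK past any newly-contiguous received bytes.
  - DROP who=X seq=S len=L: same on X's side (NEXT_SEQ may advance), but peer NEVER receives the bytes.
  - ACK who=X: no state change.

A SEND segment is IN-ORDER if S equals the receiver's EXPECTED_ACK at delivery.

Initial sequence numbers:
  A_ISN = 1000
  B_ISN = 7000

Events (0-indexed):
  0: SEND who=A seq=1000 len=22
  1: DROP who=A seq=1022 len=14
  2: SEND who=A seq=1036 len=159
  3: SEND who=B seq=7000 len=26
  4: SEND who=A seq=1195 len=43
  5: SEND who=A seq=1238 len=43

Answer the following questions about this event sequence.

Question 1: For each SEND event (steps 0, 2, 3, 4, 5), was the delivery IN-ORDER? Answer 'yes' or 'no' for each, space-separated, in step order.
Step 0: SEND seq=1000 -> in-order
Step 2: SEND seq=1036 -> out-of-order
Step 3: SEND seq=7000 -> in-order
Step 4: SEND seq=1195 -> out-of-order
Step 5: SEND seq=1238 -> out-of-order

Answer: yes no yes no no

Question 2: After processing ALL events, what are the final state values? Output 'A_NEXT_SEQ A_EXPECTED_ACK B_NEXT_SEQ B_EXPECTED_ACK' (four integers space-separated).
After event 0: A_seq=1022 A_ack=7000 B_seq=7000 B_ack=1022
After event 1: A_seq=1036 A_ack=7000 B_seq=7000 B_ack=1022
After event 2: A_seq=1195 A_ack=7000 B_seq=7000 B_ack=1022
After event 3: A_seq=1195 A_ack=7026 B_seq=7026 B_ack=1022
After event 4: A_seq=1238 A_ack=7026 B_seq=7026 B_ack=1022
After event 5: A_seq=1281 A_ack=7026 B_seq=7026 B_ack=1022

Answer: 1281 7026 7026 1022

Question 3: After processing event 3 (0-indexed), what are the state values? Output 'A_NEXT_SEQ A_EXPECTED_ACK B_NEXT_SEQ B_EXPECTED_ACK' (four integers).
After event 0: A_seq=1022 A_ack=7000 B_seq=7000 B_ack=1022
After event 1: A_seq=1036 A_ack=7000 B_seq=7000 B_ack=1022
After event 2: A_seq=1195 A_ack=7000 B_seq=7000 B_ack=1022
After event 3: A_seq=1195 A_ack=7026 B_seq=7026 B_ack=1022

1195 7026 7026 1022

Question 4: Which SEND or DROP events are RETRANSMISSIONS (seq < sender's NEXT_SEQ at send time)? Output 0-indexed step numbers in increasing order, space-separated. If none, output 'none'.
Answer: none

Derivation:
Step 0: SEND seq=1000 -> fresh
Step 1: DROP seq=1022 -> fresh
Step 2: SEND seq=1036 -> fresh
Step 3: SEND seq=7000 -> fresh
Step 4: SEND seq=1195 -> fresh
Step 5: SEND seq=1238 -> fresh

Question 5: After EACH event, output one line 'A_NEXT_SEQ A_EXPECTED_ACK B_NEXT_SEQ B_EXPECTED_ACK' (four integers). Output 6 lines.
1022 7000 7000 1022
1036 7000 7000 1022
1195 7000 7000 1022
1195 7026 7026 1022
1238 7026 7026 1022
1281 7026 7026 1022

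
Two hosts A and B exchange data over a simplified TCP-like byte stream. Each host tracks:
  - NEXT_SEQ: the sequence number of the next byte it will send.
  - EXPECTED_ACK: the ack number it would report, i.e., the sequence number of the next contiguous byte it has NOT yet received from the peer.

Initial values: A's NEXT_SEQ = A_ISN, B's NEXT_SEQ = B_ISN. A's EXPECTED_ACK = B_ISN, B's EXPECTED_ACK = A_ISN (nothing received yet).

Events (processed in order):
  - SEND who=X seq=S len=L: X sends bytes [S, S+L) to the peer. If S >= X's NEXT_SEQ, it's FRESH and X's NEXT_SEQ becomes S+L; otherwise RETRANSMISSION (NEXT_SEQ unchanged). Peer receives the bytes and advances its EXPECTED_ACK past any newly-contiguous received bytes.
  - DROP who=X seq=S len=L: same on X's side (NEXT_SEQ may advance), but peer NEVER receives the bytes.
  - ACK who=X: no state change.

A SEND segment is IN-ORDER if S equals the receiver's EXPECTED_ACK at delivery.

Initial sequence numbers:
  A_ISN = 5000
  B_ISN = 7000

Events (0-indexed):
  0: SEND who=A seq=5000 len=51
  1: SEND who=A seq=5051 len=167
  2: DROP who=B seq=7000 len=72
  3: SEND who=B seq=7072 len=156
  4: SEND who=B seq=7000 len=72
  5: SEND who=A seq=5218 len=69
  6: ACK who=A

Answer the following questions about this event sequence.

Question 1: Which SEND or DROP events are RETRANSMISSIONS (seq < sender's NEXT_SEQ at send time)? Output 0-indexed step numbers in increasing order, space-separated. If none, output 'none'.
Step 0: SEND seq=5000 -> fresh
Step 1: SEND seq=5051 -> fresh
Step 2: DROP seq=7000 -> fresh
Step 3: SEND seq=7072 -> fresh
Step 4: SEND seq=7000 -> retransmit
Step 5: SEND seq=5218 -> fresh

Answer: 4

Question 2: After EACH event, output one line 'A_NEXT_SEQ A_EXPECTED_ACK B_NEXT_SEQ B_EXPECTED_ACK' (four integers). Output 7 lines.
5051 7000 7000 5051
5218 7000 7000 5218
5218 7000 7072 5218
5218 7000 7228 5218
5218 7228 7228 5218
5287 7228 7228 5287
5287 7228 7228 5287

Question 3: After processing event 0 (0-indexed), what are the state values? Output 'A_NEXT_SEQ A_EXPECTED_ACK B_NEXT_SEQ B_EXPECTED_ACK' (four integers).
After event 0: A_seq=5051 A_ack=7000 B_seq=7000 B_ack=5051

5051 7000 7000 5051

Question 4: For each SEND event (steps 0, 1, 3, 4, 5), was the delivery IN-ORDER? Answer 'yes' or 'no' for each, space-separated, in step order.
Answer: yes yes no yes yes

Derivation:
Step 0: SEND seq=5000 -> in-order
Step 1: SEND seq=5051 -> in-order
Step 3: SEND seq=7072 -> out-of-order
Step 4: SEND seq=7000 -> in-order
Step 5: SEND seq=5218 -> in-order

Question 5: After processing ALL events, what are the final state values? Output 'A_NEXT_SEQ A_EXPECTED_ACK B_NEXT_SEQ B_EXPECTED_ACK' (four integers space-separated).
Answer: 5287 7228 7228 5287

Derivation:
After event 0: A_seq=5051 A_ack=7000 B_seq=7000 B_ack=5051
After event 1: A_seq=5218 A_ack=7000 B_seq=7000 B_ack=5218
After event 2: A_seq=5218 A_ack=7000 B_seq=7072 B_ack=5218
After event 3: A_seq=5218 A_ack=7000 B_seq=7228 B_ack=5218
After event 4: A_seq=5218 A_ack=7228 B_seq=7228 B_ack=5218
After event 5: A_seq=5287 A_ack=7228 B_seq=7228 B_ack=5287
After event 6: A_seq=5287 A_ack=7228 B_seq=7228 B_ack=5287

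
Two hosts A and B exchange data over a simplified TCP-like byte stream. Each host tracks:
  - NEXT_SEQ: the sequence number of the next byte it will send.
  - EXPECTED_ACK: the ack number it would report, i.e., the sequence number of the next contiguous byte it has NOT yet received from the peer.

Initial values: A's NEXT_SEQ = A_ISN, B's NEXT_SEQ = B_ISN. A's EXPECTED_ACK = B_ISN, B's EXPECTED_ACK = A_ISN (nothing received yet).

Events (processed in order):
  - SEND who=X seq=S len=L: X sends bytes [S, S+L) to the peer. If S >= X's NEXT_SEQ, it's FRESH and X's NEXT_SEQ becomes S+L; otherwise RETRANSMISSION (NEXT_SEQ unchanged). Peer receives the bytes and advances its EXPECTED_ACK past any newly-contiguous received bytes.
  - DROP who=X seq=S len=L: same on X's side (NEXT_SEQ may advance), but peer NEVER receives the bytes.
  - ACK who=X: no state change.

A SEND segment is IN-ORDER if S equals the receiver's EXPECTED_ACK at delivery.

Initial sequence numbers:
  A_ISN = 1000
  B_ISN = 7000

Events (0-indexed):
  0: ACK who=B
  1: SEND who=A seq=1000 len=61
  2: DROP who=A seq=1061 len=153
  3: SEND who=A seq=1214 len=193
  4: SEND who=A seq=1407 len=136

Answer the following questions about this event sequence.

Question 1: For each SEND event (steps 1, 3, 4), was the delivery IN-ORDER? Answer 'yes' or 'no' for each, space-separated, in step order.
Answer: yes no no

Derivation:
Step 1: SEND seq=1000 -> in-order
Step 3: SEND seq=1214 -> out-of-order
Step 4: SEND seq=1407 -> out-of-order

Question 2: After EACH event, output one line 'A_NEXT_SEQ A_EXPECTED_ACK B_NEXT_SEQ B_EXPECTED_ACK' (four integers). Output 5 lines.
1000 7000 7000 1000
1061 7000 7000 1061
1214 7000 7000 1061
1407 7000 7000 1061
1543 7000 7000 1061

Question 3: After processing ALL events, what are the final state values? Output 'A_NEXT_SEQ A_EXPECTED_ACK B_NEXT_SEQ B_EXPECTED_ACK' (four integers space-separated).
Answer: 1543 7000 7000 1061

Derivation:
After event 0: A_seq=1000 A_ack=7000 B_seq=7000 B_ack=1000
After event 1: A_seq=1061 A_ack=7000 B_seq=7000 B_ack=1061
After event 2: A_seq=1214 A_ack=7000 B_seq=7000 B_ack=1061
After event 3: A_seq=1407 A_ack=7000 B_seq=7000 B_ack=1061
After event 4: A_seq=1543 A_ack=7000 B_seq=7000 B_ack=1061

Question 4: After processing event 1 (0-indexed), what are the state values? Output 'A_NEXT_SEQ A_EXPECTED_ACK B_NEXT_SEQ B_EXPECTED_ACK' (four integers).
After event 0: A_seq=1000 A_ack=7000 B_seq=7000 B_ack=1000
After event 1: A_seq=1061 A_ack=7000 B_seq=7000 B_ack=1061

1061 7000 7000 1061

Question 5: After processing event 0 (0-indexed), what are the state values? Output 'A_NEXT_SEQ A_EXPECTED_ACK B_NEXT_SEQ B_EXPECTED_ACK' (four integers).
After event 0: A_seq=1000 A_ack=7000 B_seq=7000 B_ack=1000

1000 7000 7000 1000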